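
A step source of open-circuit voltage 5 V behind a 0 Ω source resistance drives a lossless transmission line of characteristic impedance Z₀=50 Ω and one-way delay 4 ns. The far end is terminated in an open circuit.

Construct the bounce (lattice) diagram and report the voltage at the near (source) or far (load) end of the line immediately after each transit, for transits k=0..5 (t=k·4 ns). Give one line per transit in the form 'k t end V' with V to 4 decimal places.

0 0 source 5.0000
1 4 load 10.0000
2 8 source 5.0000
3 12 load 0.0000
4 16 source 5.0000
5 20 load 10.0000

Γ_L=1.000000, Γ_S=-1.000000; launch V₁=5·50/50=5.000000
k=0 src: V=5.0000
k=1 load: inc=5.000000, refl=5.000000·1.000000=5.0000; V=0.000000+5.000000+5.000000=10.0000
k=2 src: inc=5.000000, refl=5.000000·-1.000000=-5.0000; V=5.000000+5.000000+-5.000000=5.0000
k=3 load: inc=-5.000000, refl=-5.000000·1.000000=-5.0000; V=10.000000+-5.000000+-5.000000=0.0000
k=4 src: inc=-5.000000, refl=-5.000000·-1.000000=5.0000; V=5.000000+-5.000000+5.000000=5.0000
k=5 load: inc=5.000000, refl=5.000000·1.000000=5.0000; V=0.000000+5.000000+5.000000=10.0000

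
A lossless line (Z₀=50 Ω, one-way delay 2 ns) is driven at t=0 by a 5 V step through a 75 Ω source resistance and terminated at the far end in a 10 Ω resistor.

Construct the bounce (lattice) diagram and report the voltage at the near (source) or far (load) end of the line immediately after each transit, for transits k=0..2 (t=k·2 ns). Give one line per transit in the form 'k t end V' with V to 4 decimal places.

Γ_L=-0.666667, Γ_S=0.200000; launch V₁=5·50/125=2.000000
k=0 src: V=2.0000
k=1 load: inc=2.000000, refl=2.000000·-0.666667=-1.3333; V=0.000000+2.000000+-1.333333=0.6667
k=2 src: inc=-1.333333, refl=-1.333333·0.200000=-0.2667; V=2.000000+-1.333333+-0.266667=0.4000

0 0 source 2.0000
1 2 load 0.6667
2 4 source 0.4000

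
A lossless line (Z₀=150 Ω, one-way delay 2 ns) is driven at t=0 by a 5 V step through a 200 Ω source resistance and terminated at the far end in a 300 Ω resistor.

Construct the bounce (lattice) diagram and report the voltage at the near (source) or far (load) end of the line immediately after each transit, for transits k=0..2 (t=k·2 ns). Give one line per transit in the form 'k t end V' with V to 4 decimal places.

Γ_L=0.333333, Γ_S=0.142857; launch V₁=5·150/350=2.142857
k=0 src: V=2.1429
k=1 load: inc=2.142857, refl=2.142857·0.333333=0.7143; V=0.000000+2.142857+0.714286=2.8571
k=2 src: inc=0.714286, refl=0.714286·0.142857=0.1020; V=2.142857+0.714286+0.102041=2.9592

0 0 source 2.1429
1 2 load 2.8571
2 4 source 2.9592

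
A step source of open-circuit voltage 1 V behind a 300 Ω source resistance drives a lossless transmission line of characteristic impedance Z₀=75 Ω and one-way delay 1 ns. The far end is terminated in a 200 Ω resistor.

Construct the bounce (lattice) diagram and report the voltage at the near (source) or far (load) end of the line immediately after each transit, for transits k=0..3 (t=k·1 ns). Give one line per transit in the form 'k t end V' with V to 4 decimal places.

Γ_L=0.454545, Γ_S=0.600000; launch V₁=1·75/375=0.200000
k=0 src: V=0.2000
k=1 load: inc=0.200000, refl=0.200000·0.454545=0.0909; V=0.000000+0.200000+0.090909=0.2909
k=2 src: inc=0.090909, refl=0.090909·0.600000=0.0545; V=0.200000+0.090909+0.054545=0.3455
k=3 load: inc=0.054545, refl=0.054545·0.454545=0.0248; V=0.290909+0.054545+0.024793=0.3702

0 0 source 0.2000
1 1 load 0.2909
2 2 source 0.3455
3 3 load 0.3702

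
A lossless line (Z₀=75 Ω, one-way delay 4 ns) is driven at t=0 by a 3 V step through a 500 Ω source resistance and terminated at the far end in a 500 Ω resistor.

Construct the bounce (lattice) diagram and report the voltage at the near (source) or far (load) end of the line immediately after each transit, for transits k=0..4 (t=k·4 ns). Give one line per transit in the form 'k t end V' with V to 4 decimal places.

0 0 source 0.3913
1 4 load 0.6805
2 8 source 0.8943
3 12 load 1.0523
4 16 source 1.1691

Γ_L=0.739130, Γ_S=0.739130; launch V₁=3·75/575=0.391304
k=0 src: V=0.3913
k=1 load: inc=0.391304, refl=0.391304·0.739130=0.2892; V=0.000000+0.391304+0.289225=0.6805
k=2 src: inc=0.289225, refl=0.289225·0.739130=0.2138; V=0.391304+0.289225+0.213775=0.8943
k=3 load: inc=0.213775, refl=0.213775·0.739130=0.1580; V=0.680529+0.213775+0.158008=1.0523
k=4 src: inc=0.158008, refl=0.158008·0.739130=0.1168; V=0.894304+0.158008+0.116788=1.1691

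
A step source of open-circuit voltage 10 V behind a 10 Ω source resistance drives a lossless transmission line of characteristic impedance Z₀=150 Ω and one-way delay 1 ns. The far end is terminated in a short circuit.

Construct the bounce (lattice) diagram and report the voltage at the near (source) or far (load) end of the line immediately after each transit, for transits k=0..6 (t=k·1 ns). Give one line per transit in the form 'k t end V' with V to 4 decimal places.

0 0 source 9.3750
1 1 load 0.0000
2 2 source 8.2031
3 3 load 0.0000
4 4 source 7.1777
5 5 load 0.0000
6 6 source 6.2805

Γ_L=-1.000000, Γ_S=-0.875000; launch V₁=10·150/160=9.375000
k=0 src: V=9.3750
k=1 load: inc=9.375000, refl=9.375000·-1.000000=-9.3750; V=0.000000+9.375000+-9.375000=0.0000
k=2 src: inc=-9.375000, refl=-9.375000·-0.875000=8.2031; V=9.375000+-9.375000+8.203125=8.2031
k=3 load: inc=8.203125, refl=8.203125·-1.000000=-8.2031; V=0.000000+8.203125+-8.203125=0.0000
k=4 src: inc=-8.203125, refl=-8.203125·-0.875000=7.1777; V=8.203125+-8.203125+7.177734=7.1777
k=5 load: inc=7.177734, refl=7.177734·-1.000000=-7.1777; V=0.000000+7.177734+-7.177734=0.0000
k=6 src: inc=-7.177734, refl=-7.177734·-0.875000=6.2805; V=7.177734+-7.177734+6.280518=6.2805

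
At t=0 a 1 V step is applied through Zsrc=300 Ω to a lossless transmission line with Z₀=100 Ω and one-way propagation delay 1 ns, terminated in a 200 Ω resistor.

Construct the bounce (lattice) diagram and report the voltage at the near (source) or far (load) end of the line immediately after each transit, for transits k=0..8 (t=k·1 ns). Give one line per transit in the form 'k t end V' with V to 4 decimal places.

0 0 source 0.2500
1 1 load 0.3333
2 2 source 0.3750
3 3 load 0.3889
4 4 source 0.3958
5 5 load 0.3981
6 6 source 0.3993
7 7 load 0.3997
8 8 source 0.3999

Γ_L=0.333333, Γ_S=0.500000; launch V₁=1·100/400=0.250000
k=0 src: V=0.2500
k=1 load: inc=0.250000, refl=0.250000·0.333333=0.0833; V=0.000000+0.250000+0.083333=0.3333
k=2 src: inc=0.083333, refl=0.083333·0.500000=0.0417; V=0.250000+0.083333+0.041667=0.3750
k=3 load: inc=0.041667, refl=0.041667·0.333333=0.0139; V=0.333333+0.041667+0.013889=0.3889
k=4 src: inc=0.013889, refl=0.013889·0.500000=0.0069; V=0.375000+0.013889+0.006944=0.3958
k=5 load: inc=0.006944, refl=0.006944·0.333333=0.0023; V=0.388889+0.006944+0.002315=0.3981
k=6 src: inc=0.002315, refl=0.002315·0.500000=0.0012; V=0.395833+0.002315+0.001157=0.3993
k=7 load: inc=0.001157, refl=0.001157·0.333333=0.0004; V=0.398148+0.001157+0.000386=0.3997
k=8 src: inc=0.000386, refl=0.000386·0.500000=0.0002; V=0.399306+0.000386+0.000193=0.3999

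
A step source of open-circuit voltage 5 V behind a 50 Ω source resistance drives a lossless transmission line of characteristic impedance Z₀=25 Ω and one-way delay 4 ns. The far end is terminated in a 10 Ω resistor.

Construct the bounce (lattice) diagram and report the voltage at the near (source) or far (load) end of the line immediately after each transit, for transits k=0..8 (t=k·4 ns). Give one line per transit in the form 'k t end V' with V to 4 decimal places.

Γ_L=-0.428571, Γ_S=0.333333; launch V₁=5·25/75=1.666667
k=0 src: V=1.6667
k=1 load: inc=1.666667, refl=1.666667·-0.428571=-0.7143; V=0.000000+1.666667+-0.714286=0.9524
k=2 src: inc=-0.714286, refl=-0.714286·0.333333=-0.2381; V=1.666667+-0.714286+-0.238095=0.7143
k=3 load: inc=-0.238095, refl=-0.238095·-0.428571=0.1020; V=0.952381+-0.238095+0.102041=0.8163
k=4 src: inc=0.102041, refl=0.102041·0.333333=0.0340; V=0.714286+0.102041+0.034014=0.8503
k=5 load: inc=0.034014, refl=0.034014·-0.428571=-0.0146; V=0.816327+0.034014+-0.014577=0.8358
k=6 src: inc=-0.014577, refl=-0.014577·0.333333=-0.0049; V=0.850340+-0.014577+-0.004859=0.8309
k=7 load: inc=-0.004859, refl=-0.004859·-0.428571=0.0021; V=0.835763+-0.004859+0.002082=0.8330
k=8 src: inc=0.002082, refl=0.002082·0.333333=0.0007; V=0.830904+0.002082+0.000694=0.8337

0 0 source 1.6667
1 4 load 0.9524
2 8 source 0.7143
3 12 load 0.8163
4 16 source 0.8503
5 20 load 0.8358
6 24 source 0.8309
7 28 load 0.8330
8 32 source 0.8337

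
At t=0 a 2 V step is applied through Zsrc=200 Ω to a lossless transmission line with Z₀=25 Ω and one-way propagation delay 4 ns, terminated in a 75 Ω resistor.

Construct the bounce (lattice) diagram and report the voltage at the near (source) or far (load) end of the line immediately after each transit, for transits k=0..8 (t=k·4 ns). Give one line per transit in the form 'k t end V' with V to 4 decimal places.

0 0 source 0.2222
1 4 load 0.3333
2 8 source 0.4198
3 12 load 0.4630
4 16 source 0.4966
5 20 load 0.5134
6 24 source 0.5264
7 28 load 0.5330
8 32 source 0.5381

Γ_L=0.500000, Γ_S=0.777778; launch V₁=2·25/225=0.222222
k=0 src: V=0.2222
k=1 load: inc=0.222222, refl=0.222222·0.500000=0.1111; V=0.000000+0.222222+0.111111=0.3333
k=2 src: inc=0.111111, refl=0.111111·0.777778=0.0864; V=0.222222+0.111111+0.086420=0.4198
k=3 load: inc=0.086420, refl=0.086420·0.500000=0.0432; V=0.333333+0.086420+0.043210=0.4630
k=4 src: inc=0.043210, refl=0.043210·0.777778=0.0336; V=0.419753+0.043210+0.033608=0.4966
k=5 load: inc=0.033608, refl=0.033608·0.500000=0.0168; V=0.462963+0.033608+0.016804=0.5134
k=6 src: inc=0.016804, refl=0.016804·0.777778=0.0131; V=0.496571+0.016804+0.013070=0.5264
k=7 load: inc=0.013070, refl=0.013070·0.500000=0.0065; V=0.513374+0.013070+0.006535=0.5330
k=8 src: inc=0.006535, refl=0.006535·0.777778=0.0051; V=0.526444+0.006535+0.005083=0.5381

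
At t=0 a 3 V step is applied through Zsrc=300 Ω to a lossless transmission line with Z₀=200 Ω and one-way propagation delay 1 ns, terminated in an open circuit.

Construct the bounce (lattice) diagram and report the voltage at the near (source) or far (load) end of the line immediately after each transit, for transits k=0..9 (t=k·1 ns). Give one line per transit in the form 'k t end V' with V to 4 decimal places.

0 0 source 1.2000
1 1 load 2.4000
2 2 source 2.6400
3 3 load 2.8800
4 4 source 2.9280
5 5 load 2.9760
6 6 source 2.9856
7 7 load 2.9952
8 8 source 2.9971
9 9 load 2.9990

Γ_L=1.000000, Γ_S=0.200000; launch V₁=3·200/500=1.200000
k=0 src: V=1.2000
k=1 load: inc=1.200000, refl=1.200000·1.000000=1.2000; V=0.000000+1.200000+1.200000=2.4000
k=2 src: inc=1.200000, refl=1.200000·0.200000=0.2400; V=1.200000+1.200000+0.240000=2.6400
k=3 load: inc=0.240000, refl=0.240000·1.000000=0.2400; V=2.400000+0.240000+0.240000=2.8800
k=4 src: inc=0.240000, refl=0.240000·0.200000=0.0480; V=2.640000+0.240000+0.048000=2.9280
k=5 load: inc=0.048000, refl=0.048000·1.000000=0.0480; V=2.880000+0.048000+0.048000=2.9760
k=6 src: inc=0.048000, refl=0.048000·0.200000=0.0096; V=2.928000+0.048000+0.009600=2.9856
k=7 load: inc=0.009600, refl=0.009600·1.000000=0.0096; V=2.976000+0.009600+0.009600=2.9952
k=8 src: inc=0.009600, refl=0.009600·0.200000=0.0019; V=2.985600+0.009600+0.001920=2.9971
k=9 load: inc=0.001920, refl=0.001920·1.000000=0.0019; V=2.995200+0.001920+0.001920=2.9990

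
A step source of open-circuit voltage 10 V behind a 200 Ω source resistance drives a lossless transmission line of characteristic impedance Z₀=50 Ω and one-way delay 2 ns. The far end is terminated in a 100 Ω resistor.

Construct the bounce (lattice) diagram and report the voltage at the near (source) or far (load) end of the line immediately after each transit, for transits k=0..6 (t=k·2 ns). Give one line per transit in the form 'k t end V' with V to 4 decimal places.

0 0 source 2.0000
1 2 load 2.6667
2 4 source 3.0667
3 6 load 3.2000
4 8 source 3.2800
5 10 load 3.3067
6 12 source 3.3227

Γ_L=0.333333, Γ_S=0.600000; launch V₁=10·50/250=2.000000
k=0 src: V=2.0000
k=1 load: inc=2.000000, refl=2.000000·0.333333=0.6667; V=0.000000+2.000000+0.666667=2.6667
k=2 src: inc=0.666667, refl=0.666667·0.600000=0.4000; V=2.000000+0.666667+0.400000=3.0667
k=3 load: inc=0.400000, refl=0.400000·0.333333=0.1333; V=2.666667+0.400000+0.133333=3.2000
k=4 src: inc=0.133333, refl=0.133333·0.600000=0.0800; V=3.066667+0.133333+0.080000=3.2800
k=5 load: inc=0.080000, refl=0.080000·0.333333=0.0267; V=3.200000+0.080000+0.026667=3.3067
k=6 src: inc=0.026667, refl=0.026667·0.600000=0.0160; V=3.280000+0.026667+0.016000=3.3227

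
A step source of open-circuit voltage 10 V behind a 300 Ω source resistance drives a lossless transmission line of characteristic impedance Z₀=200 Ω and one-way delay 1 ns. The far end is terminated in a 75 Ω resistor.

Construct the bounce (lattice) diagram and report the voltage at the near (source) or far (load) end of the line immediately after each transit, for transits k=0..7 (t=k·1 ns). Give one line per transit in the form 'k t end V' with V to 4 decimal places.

0 0 source 4.0000
1 1 load 2.1818
2 2 source 1.8182
3 3 load 1.9835
4 4 source 2.0165
5 5 load 2.0015
6 6 source 1.9985
7 7 load 1.9999

Γ_L=-0.454545, Γ_S=0.200000; launch V₁=10·200/500=4.000000
k=0 src: V=4.0000
k=1 load: inc=4.000000, refl=4.000000·-0.454545=-1.8182; V=0.000000+4.000000+-1.818182=2.1818
k=2 src: inc=-1.818182, refl=-1.818182·0.200000=-0.3636; V=4.000000+-1.818182+-0.363636=1.8182
k=3 load: inc=-0.363636, refl=-0.363636·-0.454545=0.1653; V=2.181818+-0.363636+0.165289=1.9835
k=4 src: inc=0.165289, refl=0.165289·0.200000=0.0331; V=1.818182+0.165289+0.033058=2.0165
k=5 load: inc=0.033058, refl=0.033058·-0.454545=-0.0150; V=1.983471+0.033058+-0.015026=2.0015
k=6 src: inc=-0.015026, refl=-0.015026·0.200000=-0.0030; V=2.016529+-0.015026+-0.003005=1.9985
k=7 load: inc=-0.003005, refl=-0.003005·-0.454545=0.0014; V=2.001503+-0.003005+0.001366=1.9999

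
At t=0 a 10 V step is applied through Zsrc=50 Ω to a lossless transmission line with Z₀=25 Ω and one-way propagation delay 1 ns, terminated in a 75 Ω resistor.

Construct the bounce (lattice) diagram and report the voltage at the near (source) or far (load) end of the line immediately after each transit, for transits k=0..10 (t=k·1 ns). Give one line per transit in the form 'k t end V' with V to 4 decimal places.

0 0 source 3.3333
1 1 load 5.0000
2 2 source 5.5556
3 3 load 5.8333
4 4 source 5.9259
5 5 load 5.9722
6 6 source 5.9877
7 7 load 5.9954
8 8 source 5.9979
9 9 load 5.9992
10 10 source 5.9997

Γ_L=0.500000, Γ_S=0.333333; launch V₁=10·25/75=3.333333
k=0 src: V=3.3333
k=1 load: inc=3.333333, refl=3.333333·0.500000=1.6667; V=0.000000+3.333333+1.666667=5.0000
k=2 src: inc=1.666667, refl=1.666667·0.333333=0.5556; V=3.333333+1.666667+0.555556=5.5556
k=3 load: inc=0.555556, refl=0.555556·0.500000=0.2778; V=5.000000+0.555556+0.277778=5.8333
k=4 src: inc=0.277778, refl=0.277778·0.333333=0.0926; V=5.555556+0.277778+0.092593=5.9259
k=5 load: inc=0.092593, refl=0.092593·0.500000=0.0463; V=5.833333+0.092593+0.046296=5.9722
k=6 src: inc=0.046296, refl=0.046296·0.333333=0.0154; V=5.925926+0.046296+0.015432=5.9877
k=7 load: inc=0.015432, refl=0.015432·0.500000=0.0077; V=5.972222+0.015432+0.007716=5.9954
k=8 src: inc=0.007716, refl=0.007716·0.333333=0.0026; V=5.987654+0.007716+0.002572=5.9979
k=9 load: inc=0.002572, refl=0.002572·0.500000=0.0013; V=5.995370+0.002572+0.001286=5.9992
k=10 src: inc=0.001286, refl=0.001286·0.333333=0.0004; V=5.997942+0.001286+0.000429=5.9997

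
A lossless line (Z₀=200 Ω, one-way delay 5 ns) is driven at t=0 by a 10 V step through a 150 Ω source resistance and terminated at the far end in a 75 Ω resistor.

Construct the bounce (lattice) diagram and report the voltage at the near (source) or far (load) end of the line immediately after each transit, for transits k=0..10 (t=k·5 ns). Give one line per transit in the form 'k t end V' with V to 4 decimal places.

Γ_L=-0.454545, Γ_S=-0.142857; launch V₁=10·200/350=5.714286
k=0 src: V=5.7143
k=1 load: inc=5.714286, refl=5.714286·-0.454545=-2.5974; V=0.000000+5.714286+-2.597403=3.1169
k=2 src: inc=-2.597403, refl=-2.597403·-0.142857=0.3711; V=5.714286+-2.597403+0.371058=3.4879
k=3 load: inc=0.371058, refl=0.371058·-0.454545=-0.1687; V=3.116883+0.371058+-0.168663=3.3193
k=4 src: inc=-0.168663, refl=-0.168663·-0.142857=0.0241; V=3.487941+-0.168663+0.024095=3.3434
k=5 load: inc=0.024095, refl=0.024095·-0.454545=-0.0110; V=3.319278+0.024095+-0.010952=3.3324
k=6 src: inc=-0.010952, refl=-0.010952·-0.142857=0.0016; V=3.343373+-0.010952+0.001565=3.3340
k=7 load: inc=0.001565, refl=0.001565·-0.454545=-0.0007; V=3.332421+0.001565+-0.000711=3.3333
k=8 src: inc=-0.000711, refl=-0.000711·-0.142857=0.0001; V=3.333985+-0.000711+0.000102=3.3334
k=9 load: inc=0.000102, refl=0.000102·-0.454545=-0.0000; V=3.333274+0.000102+-0.000046=3.3333
k=10 src: inc=-0.000046, refl=-0.000046·-0.142857=0.0000; V=3.333376+-0.000046+0.000007=3.3333

0 0 source 5.7143
1 5 load 3.1169
2 10 source 3.4879
3 15 load 3.3193
4 20 source 3.3434
5 25 load 3.3324
6 30 source 3.3340
7 35 load 3.3333
8 40 source 3.3334
9 45 load 3.3333
10 50 source 3.3333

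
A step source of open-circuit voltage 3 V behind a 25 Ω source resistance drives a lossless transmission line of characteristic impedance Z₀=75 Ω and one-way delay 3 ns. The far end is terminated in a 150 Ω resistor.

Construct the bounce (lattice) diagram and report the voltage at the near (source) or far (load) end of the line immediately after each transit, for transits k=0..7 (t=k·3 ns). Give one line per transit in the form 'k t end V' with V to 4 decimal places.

0 0 source 2.2500
1 3 load 3.0000
2 6 source 2.6250
3 9 load 2.5000
4 12 source 2.5625
5 15 load 2.5833
6 18 source 2.5729
7 21 load 2.5694

Γ_L=0.333333, Γ_S=-0.500000; launch V₁=3·75/100=2.250000
k=0 src: V=2.2500
k=1 load: inc=2.250000, refl=2.250000·0.333333=0.7500; V=0.000000+2.250000+0.750000=3.0000
k=2 src: inc=0.750000, refl=0.750000·-0.500000=-0.3750; V=2.250000+0.750000+-0.375000=2.6250
k=3 load: inc=-0.375000, refl=-0.375000·0.333333=-0.1250; V=3.000000+-0.375000+-0.125000=2.5000
k=4 src: inc=-0.125000, refl=-0.125000·-0.500000=0.0625; V=2.625000+-0.125000+0.062500=2.5625
k=5 load: inc=0.062500, refl=0.062500·0.333333=0.0208; V=2.500000+0.062500+0.020833=2.5833
k=6 src: inc=0.020833, refl=0.020833·-0.500000=-0.0104; V=2.562500+0.020833+-0.010417=2.5729
k=7 load: inc=-0.010417, refl=-0.010417·0.333333=-0.0035; V=2.583333+-0.010417+-0.003472=2.5694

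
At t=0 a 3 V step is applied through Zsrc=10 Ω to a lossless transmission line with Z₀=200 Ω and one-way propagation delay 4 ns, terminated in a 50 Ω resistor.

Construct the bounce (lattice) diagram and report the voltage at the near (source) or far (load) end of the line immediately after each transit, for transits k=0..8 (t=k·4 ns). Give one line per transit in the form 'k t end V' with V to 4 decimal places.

0 0 source 2.8571
1 4 load 1.1429
2 8 source 2.6939
3 12 load 1.7633
4 16 source 2.6052
5 20 load 2.1001
6 24 source 2.5571
7 28 load 2.2829
8 32 source 2.5310

Γ_L=-0.600000, Γ_S=-0.904762; launch V₁=3·200/210=2.857143
k=0 src: V=2.8571
k=1 load: inc=2.857143, refl=2.857143·-0.600000=-1.7143; V=0.000000+2.857143+-1.714286=1.1429
k=2 src: inc=-1.714286, refl=-1.714286·-0.904762=1.5510; V=2.857143+-1.714286+1.551020=2.6939
k=3 load: inc=1.551020, refl=1.551020·-0.600000=-0.9306; V=1.142857+1.551020+-0.930612=1.7633
k=4 src: inc=-0.930612, refl=-0.930612·-0.904762=0.8420; V=2.693878+-0.930612+0.841983=2.6052
k=5 load: inc=0.841983, refl=0.841983·-0.600000=-0.5052; V=1.763265+0.841983+-0.505190=2.1001
k=6 src: inc=-0.505190, refl=-0.505190·-0.904762=0.4571; V=2.605248+-0.505190+0.457076=2.5571
k=7 load: inc=0.457076, refl=0.457076·-0.600000=-0.2742; V=2.100058+0.457076+-0.274246=2.2829
k=8 src: inc=-0.274246, refl=-0.274246·-0.904762=0.2481; V=2.557135+-0.274246+0.248127=2.5310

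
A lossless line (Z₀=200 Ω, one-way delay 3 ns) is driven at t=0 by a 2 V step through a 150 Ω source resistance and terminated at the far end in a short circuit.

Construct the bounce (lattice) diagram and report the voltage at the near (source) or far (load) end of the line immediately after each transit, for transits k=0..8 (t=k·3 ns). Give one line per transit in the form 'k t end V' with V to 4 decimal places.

Γ_L=-1.000000, Γ_S=-0.142857; launch V₁=2·200/350=1.142857
k=0 src: V=1.1429
k=1 load: inc=1.142857, refl=1.142857·-1.000000=-1.1429; V=0.000000+1.142857+-1.142857=0.0000
k=2 src: inc=-1.142857, refl=-1.142857·-0.142857=0.1633; V=1.142857+-1.142857+0.163265=0.1633
k=3 load: inc=0.163265, refl=0.163265·-1.000000=-0.1633; V=0.000000+0.163265+-0.163265=0.0000
k=4 src: inc=-0.163265, refl=-0.163265·-0.142857=0.0233; V=0.163265+-0.163265+0.023324=0.0233
k=5 load: inc=0.023324, refl=0.023324·-1.000000=-0.0233; V=0.000000+0.023324+-0.023324=0.0000
k=6 src: inc=-0.023324, refl=-0.023324·-0.142857=0.0033; V=0.023324+-0.023324+0.003332=0.0033
k=7 load: inc=0.003332, refl=0.003332·-1.000000=-0.0033; V=0.000000+0.003332+-0.003332=0.0000
k=8 src: inc=-0.003332, refl=-0.003332·-0.142857=0.0005; V=0.003332+-0.003332+0.000476=0.0005

0 0 source 1.1429
1 3 load 0.0000
2 6 source 0.1633
3 9 load 0.0000
4 12 source 0.0233
5 15 load 0.0000
6 18 source 0.0033
7 21 load 0.0000
8 24 source 0.0005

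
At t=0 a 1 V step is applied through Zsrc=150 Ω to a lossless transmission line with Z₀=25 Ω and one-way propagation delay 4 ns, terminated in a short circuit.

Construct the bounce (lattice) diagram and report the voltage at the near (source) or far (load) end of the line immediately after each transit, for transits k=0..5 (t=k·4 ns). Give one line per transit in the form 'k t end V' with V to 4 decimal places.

Γ_L=-1.000000, Γ_S=0.714286; launch V₁=1·25/175=0.142857
k=0 src: V=0.1429
k=1 load: inc=0.142857, refl=0.142857·-1.000000=-0.1429; V=0.000000+0.142857+-0.142857=0.0000
k=2 src: inc=-0.142857, refl=-0.142857·0.714286=-0.1020; V=0.142857+-0.142857+-0.102041=-0.1020
k=3 load: inc=-0.102041, refl=-0.102041·-1.000000=0.1020; V=0.000000+-0.102041+0.102041=0.0000
k=4 src: inc=0.102041, refl=0.102041·0.714286=0.0729; V=-0.102041+0.102041+0.072886=0.0729
k=5 load: inc=0.072886, refl=0.072886·-1.000000=-0.0729; V=0.000000+0.072886+-0.072886=0.0000

0 0 source 0.1429
1 4 load 0.0000
2 8 source -0.1020
3 12 load 0.0000
4 16 source 0.0729
5 20 load 0.0000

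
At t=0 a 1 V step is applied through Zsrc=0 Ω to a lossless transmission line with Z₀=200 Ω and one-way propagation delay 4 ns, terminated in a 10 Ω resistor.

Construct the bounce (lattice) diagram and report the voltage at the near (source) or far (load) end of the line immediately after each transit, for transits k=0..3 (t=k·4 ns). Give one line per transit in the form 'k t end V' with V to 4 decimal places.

0 0 source 1.0000
1 4 load 0.0952
2 8 source 1.0000
3 12 load 0.1814

Γ_L=-0.904762, Γ_S=-1.000000; launch V₁=1·200/200=1.000000
k=0 src: V=1.0000
k=1 load: inc=1.000000, refl=1.000000·-0.904762=-0.9048; V=0.000000+1.000000+-0.904762=0.0952
k=2 src: inc=-0.904762, refl=-0.904762·-1.000000=0.9048; V=1.000000+-0.904762+0.904762=1.0000
k=3 load: inc=0.904762, refl=0.904762·-0.904762=-0.8186; V=0.095238+0.904762+-0.818594=0.1814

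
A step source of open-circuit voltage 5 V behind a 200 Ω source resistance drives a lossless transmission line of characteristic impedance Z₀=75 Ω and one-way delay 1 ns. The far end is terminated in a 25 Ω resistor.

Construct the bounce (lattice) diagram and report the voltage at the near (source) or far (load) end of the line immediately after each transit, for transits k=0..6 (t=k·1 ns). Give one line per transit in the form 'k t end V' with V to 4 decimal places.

Γ_L=-0.500000, Γ_S=0.454545; launch V₁=5·75/275=1.363636
k=0 src: V=1.3636
k=1 load: inc=1.363636, refl=1.363636·-0.500000=-0.6818; V=0.000000+1.363636+-0.681818=0.6818
k=2 src: inc=-0.681818, refl=-0.681818·0.454545=-0.3099; V=1.363636+-0.681818+-0.309917=0.3719
k=3 load: inc=-0.309917, refl=-0.309917·-0.500000=0.1550; V=0.681818+-0.309917+0.154959=0.5269
k=4 src: inc=0.154959, refl=0.154959·0.454545=0.0704; V=0.371901+0.154959+0.070436=0.5973
k=5 load: inc=0.070436, refl=0.070436·-0.500000=-0.0352; V=0.526860+0.070436+-0.035218=0.5621
k=6 src: inc=-0.035218, refl=-0.035218·0.454545=-0.0160; V=0.597295+-0.035218+-0.016008=0.5461

0 0 source 1.3636
1 1 load 0.6818
2 2 source 0.3719
3 3 load 0.5269
4 4 source 0.5973
5 5 load 0.5621
6 6 source 0.5461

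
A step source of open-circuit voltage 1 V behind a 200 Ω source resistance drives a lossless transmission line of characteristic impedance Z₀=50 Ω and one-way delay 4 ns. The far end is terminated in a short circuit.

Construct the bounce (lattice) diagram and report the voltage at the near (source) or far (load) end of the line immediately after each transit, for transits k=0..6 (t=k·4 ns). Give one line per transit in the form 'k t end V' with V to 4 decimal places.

0 0 source 0.2000
1 4 load 0.0000
2 8 source -0.1200
3 12 load 0.0000
4 16 source 0.0720
5 20 load 0.0000
6 24 source -0.0432

Γ_L=-1.000000, Γ_S=0.600000; launch V₁=1·50/250=0.200000
k=0 src: V=0.2000
k=1 load: inc=0.200000, refl=0.200000·-1.000000=-0.2000; V=0.000000+0.200000+-0.200000=0.0000
k=2 src: inc=-0.200000, refl=-0.200000·0.600000=-0.1200; V=0.200000+-0.200000+-0.120000=-0.1200
k=3 load: inc=-0.120000, refl=-0.120000·-1.000000=0.1200; V=0.000000+-0.120000+0.120000=0.0000
k=4 src: inc=0.120000, refl=0.120000·0.600000=0.0720; V=-0.120000+0.120000+0.072000=0.0720
k=5 load: inc=0.072000, refl=0.072000·-1.000000=-0.0720; V=0.000000+0.072000+-0.072000=0.0000
k=6 src: inc=-0.072000, refl=-0.072000·0.600000=-0.0432; V=0.072000+-0.072000+-0.043200=-0.0432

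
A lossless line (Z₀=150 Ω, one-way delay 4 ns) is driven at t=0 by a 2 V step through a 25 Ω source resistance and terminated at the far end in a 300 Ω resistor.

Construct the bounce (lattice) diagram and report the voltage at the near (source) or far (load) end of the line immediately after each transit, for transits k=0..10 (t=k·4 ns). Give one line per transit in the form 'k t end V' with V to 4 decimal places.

Γ_L=0.333333, Γ_S=-0.714286; launch V₁=2·150/175=1.714286
k=0 src: V=1.7143
k=1 load: inc=1.714286, refl=1.714286·0.333333=0.5714; V=0.000000+1.714286+0.571429=2.2857
k=2 src: inc=0.571429, refl=0.571429·-0.714286=-0.4082; V=1.714286+0.571429+-0.408163=1.8776
k=3 load: inc=-0.408163, refl=-0.408163·0.333333=-0.1361; V=2.285714+-0.408163+-0.136054=1.7415
k=4 src: inc=-0.136054, refl=-0.136054·-0.714286=0.0972; V=1.877551+-0.136054+0.097182=1.8387
k=5 load: inc=0.097182, refl=0.097182·0.333333=0.0324; V=1.741497+0.097182+0.032394=1.8711
k=6 src: inc=0.032394, refl=0.032394·-0.714286=-0.0231; V=1.838678+0.032394+-0.023139=1.8479
k=7 load: inc=-0.023139, refl=-0.023139·0.333333=-0.0077; V=1.871072+-0.023139+-0.007713=1.8402
k=8 src: inc=-0.007713, refl=-0.007713·-0.714286=0.0055; V=1.847934+-0.007713+0.005509=1.8457
k=9 load: inc=0.005509, refl=0.005509·0.333333=0.0018; V=1.840221+0.005509+0.001836=1.8476
k=10 src: inc=0.001836, refl=0.001836·-0.714286=-0.0013; V=1.845730+0.001836+-0.001312=1.8463

0 0 source 1.7143
1 4 load 2.2857
2 8 source 1.8776
3 12 load 1.7415
4 16 source 1.8387
5 20 load 1.8711
6 24 source 1.8479
7 28 load 1.8402
8 32 source 1.8457
9 36 load 1.8476
10 40 source 1.8463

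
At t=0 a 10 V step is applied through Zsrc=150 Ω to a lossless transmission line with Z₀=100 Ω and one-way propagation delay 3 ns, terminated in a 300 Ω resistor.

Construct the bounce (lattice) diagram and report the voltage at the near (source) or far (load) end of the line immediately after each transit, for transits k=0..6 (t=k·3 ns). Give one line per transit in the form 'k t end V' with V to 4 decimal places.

0 0 source 4.0000
1 3 load 6.0000
2 6 source 6.4000
3 9 load 6.6000
4 12 source 6.6400
5 15 load 6.6600
6 18 source 6.6640

Γ_L=0.500000, Γ_S=0.200000; launch V₁=10·100/250=4.000000
k=0 src: V=4.0000
k=1 load: inc=4.000000, refl=4.000000·0.500000=2.0000; V=0.000000+4.000000+2.000000=6.0000
k=2 src: inc=2.000000, refl=2.000000·0.200000=0.4000; V=4.000000+2.000000+0.400000=6.4000
k=3 load: inc=0.400000, refl=0.400000·0.500000=0.2000; V=6.000000+0.400000+0.200000=6.6000
k=4 src: inc=0.200000, refl=0.200000·0.200000=0.0400; V=6.400000+0.200000+0.040000=6.6400
k=5 load: inc=0.040000, refl=0.040000·0.500000=0.0200; V=6.600000+0.040000+0.020000=6.6600
k=6 src: inc=0.020000, refl=0.020000·0.200000=0.0040; V=6.640000+0.020000+0.004000=6.6640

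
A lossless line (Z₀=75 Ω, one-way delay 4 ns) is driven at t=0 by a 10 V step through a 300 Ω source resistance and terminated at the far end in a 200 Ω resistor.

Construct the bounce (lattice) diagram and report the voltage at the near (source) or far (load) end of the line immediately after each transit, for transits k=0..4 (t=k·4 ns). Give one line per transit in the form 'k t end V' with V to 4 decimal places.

0 0 source 2.0000
1 4 load 2.9091
2 8 source 3.4545
3 12 load 3.7025
4 16 source 3.8512

Γ_L=0.454545, Γ_S=0.600000; launch V₁=10·75/375=2.000000
k=0 src: V=2.0000
k=1 load: inc=2.000000, refl=2.000000·0.454545=0.9091; V=0.000000+2.000000+0.909091=2.9091
k=2 src: inc=0.909091, refl=0.909091·0.600000=0.5455; V=2.000000+0.909091+0.545455=3.4545
k=3 load: inc=0.545455, refl=0.545455·0.454545=0.2479; V=2.909091+0.545455+0.247934=3.7025
k=4 src: inc=0.247934, refl=0.247934·0.600000=0.1488; V=3.454545+0.247934+0.148760=3.8512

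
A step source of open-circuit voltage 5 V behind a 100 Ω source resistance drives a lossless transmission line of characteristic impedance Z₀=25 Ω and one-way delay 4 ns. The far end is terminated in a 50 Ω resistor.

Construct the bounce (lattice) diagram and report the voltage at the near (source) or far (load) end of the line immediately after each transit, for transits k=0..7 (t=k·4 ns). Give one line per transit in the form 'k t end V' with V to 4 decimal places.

Γ_L=0.333333, Γ_S=0.600000; launch V₁=5·25/125=1.000000
k=0 src: V=1.0000
k=1 load: inc=1.000000, refl=1.000000·0.333333=0.3333; V=0.000000+1.000000+0.333333=1.3333
k=2 src: inc=0.333333, refl=0.333333·0.600000=0.2000; V=1.000000+0.333333+0.200000=1.5333
k=3 load: inc=0.200000, refl=0.200000·0.333333=0.0667; V=1.333333+0.200000+0.066667=1.6000
k=4 src: inc=0.066667, refl=0.066667·0.600000=0.0400; V=1.533333+0.066667+0.040000=1.6400
k=5 load: inc=0.040000, refl=0.040000·0.333333=0.0133; V=1.600000+0.040000+0.013333=1.6533
k=6 src: inc=0.013333, refl=0.013333·0.600000=0.0080; V=1.640000+0.013333+0.008000=1.6613
k=7 load: inc=0.008000, refl=0.008000·0.333333=0.0027; V=1.653333+0.008000+0.002667=1.6640

0 0 source 1.0000
1 4 load 1.3333
2 8 source 1.5333
3 12 load 1.6000
4 16 source 1.6400
5 20 load 1.6533
6 24 source 1.6613
7 28 load 1.6640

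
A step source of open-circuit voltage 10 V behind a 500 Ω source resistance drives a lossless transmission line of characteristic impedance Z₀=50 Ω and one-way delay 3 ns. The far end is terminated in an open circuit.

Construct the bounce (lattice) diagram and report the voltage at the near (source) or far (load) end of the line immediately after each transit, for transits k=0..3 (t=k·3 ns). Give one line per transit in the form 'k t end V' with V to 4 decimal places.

Γ_L=1.000000, Γ_S=0.818182; launch V₁=10·50/550=0.909091
k=0 src: V=0.9091
k=1 load: inc=0.909091, refl=0.909091·1.000000=0.9091; V=0.000000+0.909091+0.909091=1.8182
k=2 src: inc=0.909091, refl=0.909091·0.818182=0.7438; V=0.909091+0.909091+0.743802=2.5620
k=3 load: inc=0.743802, refl=0.743802·1.000000=0.7438; V=1.818182+0.743802+0.743802=3.3058

0 0 source 0.9091
1 3 load 1.8182
2 6 source 2.5620
3 9 load 3.3058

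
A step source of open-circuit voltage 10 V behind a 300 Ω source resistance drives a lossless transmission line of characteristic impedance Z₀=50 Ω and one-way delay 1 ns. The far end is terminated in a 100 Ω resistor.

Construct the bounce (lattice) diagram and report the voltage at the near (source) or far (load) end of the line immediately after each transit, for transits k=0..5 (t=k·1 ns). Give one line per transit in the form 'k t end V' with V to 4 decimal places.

0 0 source 1.4286
1 1 load 1.9048
2 2 source 2.2449
3 3 load 2.3583
4 4 source 2.4393
5 5 load 2.4663

Γ_L=0.333333, Γ_S=0.714286; launch V₁=10·50/350=1.428571
k=0 src: V=1.4286
k=1 load: inc=1.428571, refl=1.428571·0.333333=0.4762; V=0.000000+1.428571+0.476190=1.9048
k=2 src: inc=0.476190, refl=0.476190·0.714286=0.3401; V=1.428571+0.476190+0.340136=2.2449
k=3 load: inc=0.340136, refl=0.340136·0.333333=0.1134; V=1.904762+0.340136+0.113379=2.3583
k=4 src: inc=0.113379, refl=0.113379·0.714286=0.0810; V=2.244898+0.113379+0.080985=2.4393
k=5 load: inc=0.080985, refl=0.080985·0.333333=0.0270; V=2.358277+0.080985+0.026995=2.4663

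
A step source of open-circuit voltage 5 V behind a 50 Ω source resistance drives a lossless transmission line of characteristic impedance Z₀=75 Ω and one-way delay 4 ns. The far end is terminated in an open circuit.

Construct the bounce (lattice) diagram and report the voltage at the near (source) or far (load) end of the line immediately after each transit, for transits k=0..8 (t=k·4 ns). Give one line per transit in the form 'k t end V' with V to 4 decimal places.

0 0 source 3.0000
1 4 load 6.0000
2 8 source 5.4000
3 12 load 4.8000
4 16 source 4.9200
5 20 load 5.0400
6 24 source 5.0160
7 28 load 4.9920
8 32 source 4.9968

Γ_L=1.000000, Γ_S=-0.200000; launch V₁=5·75/125=3.000000
k=0 src: V=3.0000
k=1 load: inc=3.000000, refl=3.000000·1.000000=3.0000; V=0.000000+3.000000+3.000000=6.0000
k=2 src: inc=3.000000, refl=3.000000·-0.200000=-0.6000; V=3.000000+3.000000+-0.600000=5.4000
k=3 load: inc=-0.600000, refl=-0.600000·1.000000=-0.6000; V=6.000000+-0.600000+-0.600000=4.8000
k=4 src: inc=-0.600000, refl=-0.600000·-0.200000=0.1200; V=5.400000+-0.600000+0.120000=4.9200
k=5 load: inc=0.120000, refl=0.120000·1.000000=0.1200; V=4.800000+0.120000+0.120000=5.0400
k=6 src: inc=0.120000, refl=0.120000·-0.200000=-0.0240; V=4.920000+0.120000+-0.024000=5.0160
k=7 load: inc=-0.024000, refl=-0.024000·1.000000=-0.0240; V=5.040000+-0.024000+-0.024000=4.9920
k=8 src: inc=-0.024000, refl=-0.024000·-0.200000=0.0048; V=5.016000+-0.024000+0.004800=4.9968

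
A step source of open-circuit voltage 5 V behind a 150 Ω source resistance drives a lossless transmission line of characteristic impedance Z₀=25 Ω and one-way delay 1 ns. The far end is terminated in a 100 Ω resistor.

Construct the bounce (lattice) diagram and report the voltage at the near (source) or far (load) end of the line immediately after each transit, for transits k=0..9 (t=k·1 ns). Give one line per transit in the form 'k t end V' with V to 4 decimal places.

Γ_L=0.600000, Γ_S=0.714286; launch V₁=5·25/175=0.714286
k=0 src: V=0.7143
k=1 load: inc=0.714286, refl=0.714286·0.600000=0.4286; V=0.000000+0.714286+0.428571=1.1429
k=2 src: inc=0.428571, refl=0.428571·0.714286=0.3061; V=0.714286+0.428571+0.306122=1.4490
k=3 load: inc=0.306122, refl=0.306122·0.600000=0.1837; V=1.142857+0.306122+0.183673=1.6327
k=4 src: inc=0.183673, refl=0.183673·0.714286=0.1312; V=1.448980+0.183673+0.131195=1.7638
k=5 load: inc=0.131195, refl=0.131195·0.600000=0.0787; V=1.632653+0.131195+0.078717=1.8426
k=6 src: inc=0.078717, refl=0.078717·0.714286=0.0562; V=1.763848+0.078717+0.056227=1.8988
k=7 load: inc=0.056227, refl=0.056227·0.600000=0.0337; V=1.842566+0.056227+0.033736=1.9325
k=8 src: inc=0.033736, refl=0.033736·0.714286=0.0241; V=1.898792+0.033736+0.024097=1.9566
k=9 load: inc=0.024097, refl=0.024097·0.600000=0.0145; V=1.932528+0.024097+0.014458=1.9711

0 0 source 0.7143
1 1 load 1.1429
2 2 source 1.4490
3 3 load 1.6327
4 4 source 1.7638
5 5 load 1.8426
6 6 source 1.8988
7 7 load 1.9325
8 8 source 1.9566
9 9 load 1.9711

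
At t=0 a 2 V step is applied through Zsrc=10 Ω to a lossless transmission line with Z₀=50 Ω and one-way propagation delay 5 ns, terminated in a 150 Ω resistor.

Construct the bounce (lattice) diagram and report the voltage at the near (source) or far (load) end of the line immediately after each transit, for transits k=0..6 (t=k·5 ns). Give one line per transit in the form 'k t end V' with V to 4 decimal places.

Γ_L=0.500000, Γ_S=-0.666667; launch V₁=2·50/60=1.666667
k=0 src: V=1.6667
k=1 load: inc=1.666667, refl=1.666667·0.500000=0.8333; V=0.000000+1.666667+0.833333=2.5000
k=2 src: inc=0.833333, refl=0.833333·-0.666667=-0.5556; V=1.666667+0.833333+-0.555556=1.9444
k=3 load: inc=-0.555556, refl=-0.555556·0.500000=-0.2778; V=2.500000+-0.555556+-0.277778=1.6667
k=4 src: inc=-0.277778, refl=-0.277778·-0.666667=0.1852; V=1.944444+-0.277778+0.185185=1.8519
k=5 load: inc=0.185185, refl=0.185185·0.500000=0.0926; V=1.666667+0.185185+0.092593=1.9444
k=6 src: inc=0.092593, refl=0.092593·-0.666667=-0.0617; V=1.851852+0.092593+-0.061728=1.8827

0 0 source 1.6667
1 5 load 2.5000
2 10 source 1.9444
3 15 load 1.6667
4 20 source 1.8519
5 25 load 1.9444
6 30 source 1.8827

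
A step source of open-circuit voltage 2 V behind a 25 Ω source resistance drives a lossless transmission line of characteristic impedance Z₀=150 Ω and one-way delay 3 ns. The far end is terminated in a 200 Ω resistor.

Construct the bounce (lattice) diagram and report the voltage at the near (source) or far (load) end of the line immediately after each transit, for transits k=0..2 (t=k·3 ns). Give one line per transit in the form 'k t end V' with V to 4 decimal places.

0 0 source 1.7143
1 3 load 1.9592
2 6 source 1.7843

Γ_L=0.142857, Γ_S=-0.714286; launch V₁=2·150/175=1.714286
k=0 src: V=1.7143
k=1 load: inc=1.714286, refl=1.714286·0.142857=0.2449; V=0.000000+1.714286+0.244898=1.9592
k=2 src: inc=0.244898, refl=0.244898·-0.714286=-0.1749; V=1.714286+0.244898+-0.174927=1.7843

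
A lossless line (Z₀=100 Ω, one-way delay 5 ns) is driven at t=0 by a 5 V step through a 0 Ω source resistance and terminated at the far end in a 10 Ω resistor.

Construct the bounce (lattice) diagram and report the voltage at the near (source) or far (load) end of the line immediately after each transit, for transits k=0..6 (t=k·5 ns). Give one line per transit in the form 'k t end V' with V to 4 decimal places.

0 0 source 5.0000
1 5 load 0.9091
2 10 source 5.0000
3 15 load 1.6529
4 20 source 5.0000
5 25 load 2.2615
6 30 source 5.0000

Γ_L=-0.818182, Γ_S=-1.000000; launch V₁=5·100/100=5.000000
k=0 src: V=5.0000
k=1 load: inc=5.000000, refl=5.000000·-0.818182=-4.0909; V=0.000000+5.000000+-4.090909=0.9091
k=2 src: inc=-4.090909, refl=-4.090909·-1.000000=4.0909; V=5.000000+-4.090909+4.090909=5.0000
k=3 load: inc=4.090909, refl=4.090909·-0.818182=-3.3471; V=0.909091+4.090909+-3.347107=1.6529
k=4 src: inc=-3.347107, refl=-3.347107·-1.000000=3.3471; V=5.000000+-3.347107+3.347107=5.0000
k=5 load: inc=3.347107, refl=3.347107·-0.818182=-2.7385; V=1.652893+3.347107+-2.738542=2.2615
k=6 src: inc=-2.738542, refl=-2.738542·-1.000000=2.7385; V=5.000000+-2.738542+2.738542=5.0000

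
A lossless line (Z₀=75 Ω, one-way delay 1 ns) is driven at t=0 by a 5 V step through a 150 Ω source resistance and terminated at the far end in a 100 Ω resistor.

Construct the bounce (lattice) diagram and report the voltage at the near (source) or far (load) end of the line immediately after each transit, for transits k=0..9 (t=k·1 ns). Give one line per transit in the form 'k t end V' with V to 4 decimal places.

0 0 source 1.6667
1 1 load 1.9048
2 2 source 1.9841
3 3 load 1.9955
4 4 source 1.9992
5 5 load 1.9998
6 6 source 2.0000
7 7 load 2.0000
8 8 source 2.0000
9 9 load 2.0000

Γ_L=0.142857, Γ_S=0.333333; launch V₁=5·75/225=1.666667
k=0 src: V=1.6667
k=1 load: inc=1.666667, refl=1.666667·0.142857=0.2381; V=0.000000+1.666667+0.238095=1.9048
k=2 src: inc=0.238095, refl=0.238095·0.333333=0.0794; V=1.666667+0.238095+0.079365=1.9841
k=3 load: inc=0.079365, refl=0.079365·0.142857=0.0113; V=1.904762+0.079365+0.011338=1.9955
k=4 src: inc=0.011338, refl=0.011338·0.333333=0.0038; V=1.984127+0.011338+0.003779=1.9992
k=5 load: inc=0.003779, refl=0.003779·0.142857=0.0005; V=1.995465+0.003779+0.000540=1.9998
k=6 src: inc=0.000540, refl=0.000540·0.333333=0.0002; V=1.999244+0.000540+0.000180=2.0000
k=7 load: inc=0.000180, refl=0.000180·0.142857=0.0000; V=1.999784+0.000180+0.000026=2.0000
k=8 src: inc=0.000026, refl=0.000026·0.333333=0.0000; V=1.999964+0.000026+0.000009=2.0000
k=9 load: inc=0.000009, refl=0.000009·0.142857=0.0000; V=1.999990+0.000009+0.000001=2.0000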